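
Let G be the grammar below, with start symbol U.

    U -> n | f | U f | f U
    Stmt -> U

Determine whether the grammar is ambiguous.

Witness: f f

Derivation 1: U ⇒ U f ⇒ f f
Derivation 2: U ⇒ f U ⇒ f f

Two distinct leftmost derivations for the same string.

Ambiguous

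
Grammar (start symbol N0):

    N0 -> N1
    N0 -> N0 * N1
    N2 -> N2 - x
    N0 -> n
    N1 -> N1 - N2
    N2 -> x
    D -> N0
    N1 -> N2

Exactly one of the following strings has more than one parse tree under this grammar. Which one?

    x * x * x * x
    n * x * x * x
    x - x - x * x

x - x - x * x

x * x * x * x: 1 tree
n * x * x * x: 1 tree
x - x - x * x: 4 trees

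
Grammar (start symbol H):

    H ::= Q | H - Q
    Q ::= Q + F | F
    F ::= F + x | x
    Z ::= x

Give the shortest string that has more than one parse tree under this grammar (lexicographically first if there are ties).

x + x

length 1: no string has ≥2 trees
length 3: x + x has 2 parse trees

Two derivations of x + x:
  H ⇒ Q ⇒ Q + F ⇒ F + F ⇒ x + F ⇒ x + x
  H ⇒ Q ⇒ F ⇒ F + x ⇒ x + x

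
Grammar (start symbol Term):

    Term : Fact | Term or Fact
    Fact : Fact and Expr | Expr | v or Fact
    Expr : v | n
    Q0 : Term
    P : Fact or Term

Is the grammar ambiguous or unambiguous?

Witness: v or n

Derivation 1: Term ⇒ Fact ⇒ v or Fact ⇒ v or Expr ⇒ v or n
Derivation 2: Term ⇒ Term or Fact ⇒ Fact or Fact ⇒ Expr or Fact ⇒ v or Fact ⇒ v or Expr ⇒ v or n

Two distinct leftmost derivations for the same string.

Ambiguous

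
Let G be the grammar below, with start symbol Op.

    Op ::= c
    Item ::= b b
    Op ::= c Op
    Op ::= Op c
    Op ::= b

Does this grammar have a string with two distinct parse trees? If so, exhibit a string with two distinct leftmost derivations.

Witness: c c

Derivation 1: Op ⇒ c Op ⇒ c c
Derivation 2: Op ⇒ Op c ⇒ c c

Two distinct leftmost derivations for the same string.

Ambiguous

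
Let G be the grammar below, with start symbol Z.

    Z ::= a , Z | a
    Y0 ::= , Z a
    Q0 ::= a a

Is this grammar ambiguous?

(Y0, Q0 are unreachable from Z, so their rules don't affect L(Z).) The reachable grammar is A → atom sep A | atom. Each atom is followed by either the separator (recurse) or end-of-string (stop) — no choice point.

Unambiguous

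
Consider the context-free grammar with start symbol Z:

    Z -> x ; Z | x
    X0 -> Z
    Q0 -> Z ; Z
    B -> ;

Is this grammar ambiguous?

(X0, Q0, B are unreachable from Z, so their rules don't affect L(Z).) The reachable grammar is A → atom sep A | atom. Each atom is followed by either the separator (recurse) or end-of-string (stop) — no choice point.

Unambiguous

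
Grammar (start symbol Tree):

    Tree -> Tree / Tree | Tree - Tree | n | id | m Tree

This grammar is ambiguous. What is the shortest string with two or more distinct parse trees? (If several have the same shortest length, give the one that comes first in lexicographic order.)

m id - id

length 1: no string has ≥2 trees
length 2: no string has ≥2 trees
length 3: no string has ≥2 trees
length 4: m id - id has 2 parse trees

Two derivations of m id - id:
  Tree ⇒ Tree - Tree ⇒ m Tree - Tree ⇒ m id - Tree ⇒ m id - id
  Tree ⇒ m Tree ⇒ m Tree - Tree ⇒ m id - Tree ⇒ m id - id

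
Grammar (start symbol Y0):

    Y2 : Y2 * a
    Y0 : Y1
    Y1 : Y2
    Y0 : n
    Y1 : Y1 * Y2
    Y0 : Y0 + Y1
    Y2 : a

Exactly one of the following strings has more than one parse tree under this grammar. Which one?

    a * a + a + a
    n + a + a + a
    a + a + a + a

a * a + a + a: 2 trees
n + a + a + a: 1 tree
a + a + a + a: 1 tree

a * a + a + a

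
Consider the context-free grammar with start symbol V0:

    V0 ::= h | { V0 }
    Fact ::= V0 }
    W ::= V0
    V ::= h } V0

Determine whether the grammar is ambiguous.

Unambiguous

(Fact, W, V are unreachable from V0, so their rules don't affect L(V0).) Each string is a nest of matched brackets around a single atom. An opening bracket forces the recursive rule; an atom forces the base rule.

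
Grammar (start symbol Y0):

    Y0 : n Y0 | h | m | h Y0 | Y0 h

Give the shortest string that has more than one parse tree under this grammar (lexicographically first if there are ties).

h h

length 1: no string has ≥2 trees
length 2: h h has 2 parse trees

Two derivations of h h:
  Y0 ⇒ h Y0 ⇒ h h
  Y0 ⇒ Y0 h ⇒ h h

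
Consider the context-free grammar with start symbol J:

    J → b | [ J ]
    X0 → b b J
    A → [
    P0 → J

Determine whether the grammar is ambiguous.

Only J is reachable from J; ignoring the rest: L(J) is { openⁿ atom closeⁿ : n ≥ 0 }. The bracket depth fixes n, and the derivation is forced at every step.

Unambiguous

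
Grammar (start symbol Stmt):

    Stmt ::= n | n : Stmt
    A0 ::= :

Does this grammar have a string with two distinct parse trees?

Only Stmt is reachable from Stmt; ignoring the rest: The reachable grammar is A → atom sep A | atom. Each atom is followed by either the separator (recurse) or end-of-string (stop) — no choice point.

Unambiguous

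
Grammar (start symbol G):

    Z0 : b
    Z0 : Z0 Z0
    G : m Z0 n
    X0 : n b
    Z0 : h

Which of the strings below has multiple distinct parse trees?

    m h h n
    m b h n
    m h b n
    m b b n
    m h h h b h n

m h h n: 1 tree
m b h n: 1 tree
m h b n: 1 tree
m b b n: 1 tree
m h h h b h n: 14 trees

m h h h b h n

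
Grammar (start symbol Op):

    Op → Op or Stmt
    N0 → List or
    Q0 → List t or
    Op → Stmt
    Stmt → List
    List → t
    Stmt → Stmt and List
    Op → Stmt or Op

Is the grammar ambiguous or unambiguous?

Witness: t or t

Derivation 1: Op ⇒ Op or Stmt ⇒ Stmt or Stmt ⇒ List or Stmt ⇒ t or Stmt ⇒ t or List ⇒ t or t
Derivation 2: Op ⇒ Stmt or Op ⇒ List or Op ⇒ t or Op ⇒ t or Stmt ⇒ t or List ⇒ t or t

Two distinct leftmost derivations for the same string.

Ambiguous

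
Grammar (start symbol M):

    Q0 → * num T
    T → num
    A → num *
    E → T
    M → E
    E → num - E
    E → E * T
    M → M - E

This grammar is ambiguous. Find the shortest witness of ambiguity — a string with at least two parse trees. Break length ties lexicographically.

num - num

length 1: no string has ≥2 trees
length 3: num - num has 2 parse trees

Two derivations of num - num:
  M ⇒ E ⇒ num - E ⇒ num - T ⇒ num - num
  M ⇒ M - E ⇒ E - E ⇒ T - E ⇒ num - E ⇒ num - T ⇒ num - num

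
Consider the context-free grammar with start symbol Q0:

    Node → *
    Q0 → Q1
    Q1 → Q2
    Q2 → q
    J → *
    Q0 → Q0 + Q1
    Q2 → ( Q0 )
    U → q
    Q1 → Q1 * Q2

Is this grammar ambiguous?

Unambiguous

(J, U, Node are unreachable from Q0, so their rules don't affect L(Q0).) The grammar is stratified — Q0 handles '+' (left-recursive), Q1 handles '*', Q2 atoms. Each operator has a fixed associativity and precedence level, so every string has one parse.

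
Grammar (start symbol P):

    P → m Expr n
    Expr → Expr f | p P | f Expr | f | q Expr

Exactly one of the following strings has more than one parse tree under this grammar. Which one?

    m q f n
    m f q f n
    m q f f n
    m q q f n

m q f n: 1 tree
m f q f n: 1 tree
m q f f n: 3 trees
m q q f n: 1 tree

m q f f n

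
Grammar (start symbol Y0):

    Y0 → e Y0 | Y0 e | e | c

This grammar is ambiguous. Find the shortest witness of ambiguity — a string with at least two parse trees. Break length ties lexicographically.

e e

length 1: no string has ≥2 trees
length 2: e e has 2 parse trees

Two derivations of e e:
  Y0 ⇒ e Y0 ⇒ e e
  Y0 ⇒ Y0 e ⇒ e e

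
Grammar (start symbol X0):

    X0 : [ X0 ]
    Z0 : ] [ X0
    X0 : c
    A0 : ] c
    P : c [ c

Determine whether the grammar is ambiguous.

(Z0, P, A0 are unreachable from X0, so their rules don't affect L(X0).) Each string is a nest of matched brackets around a single atom. An opening bracket forces the recursive rule; an atom forces the base rule.

Unambiguous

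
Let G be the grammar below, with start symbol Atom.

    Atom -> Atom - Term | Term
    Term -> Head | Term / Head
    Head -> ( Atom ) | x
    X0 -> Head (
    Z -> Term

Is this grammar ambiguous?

Unambiguous

Only Atom, Term, Head are reachable from Atom; ignoring the rest: The grammar is stratified — Atom handles '-' (left-recursive), Term handles '/', Head atoms. Each operator has a fixed associativity and precedence level, so every string has one parse.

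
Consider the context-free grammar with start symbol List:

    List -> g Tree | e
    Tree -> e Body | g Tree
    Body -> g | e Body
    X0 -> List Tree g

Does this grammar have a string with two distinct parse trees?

Only List, Tree, Body are reachable from List; ignoring the rest: Each reachable nonterminal has at most one production per leading terminal, and all productions are right-linear; the derivation is determined token-by-token.

Unambiguous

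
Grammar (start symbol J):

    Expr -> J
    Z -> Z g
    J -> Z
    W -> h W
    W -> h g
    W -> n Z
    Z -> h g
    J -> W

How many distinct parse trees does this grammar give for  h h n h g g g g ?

Parse trees for h h n h g g g g:
  [J [W h [W h [W n [Z [Z [Z [Z h g] g] g] g]]]]]

1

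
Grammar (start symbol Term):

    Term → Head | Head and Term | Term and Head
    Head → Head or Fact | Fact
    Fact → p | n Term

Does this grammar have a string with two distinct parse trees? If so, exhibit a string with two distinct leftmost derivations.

Ambiguous

Witness: p and p

Derivation 1: Term ⇒ Head and Term ⇒ Fact and Term ⇒ p and Term ⇒ p and Head ⇒ p and Fact ⇒ p and p
Derivation 2: Term ⇒ Term and Head ⇒ Head and Head ⇒ Fact and Head ⇒ p and Head ⇒ p and Fact ⇒ p and p

Two distinct leftmost derivations for the same string.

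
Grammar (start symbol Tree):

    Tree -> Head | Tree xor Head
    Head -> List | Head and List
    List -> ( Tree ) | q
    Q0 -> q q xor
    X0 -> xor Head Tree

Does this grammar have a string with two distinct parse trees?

Unambiguous

Only Tree, Head, List are reachable from Tree; ignoring the rest: The grammar is stratified — Tree handles 'xor' (left-recursive), Head handles 'and', List atoms. Each operator has a fixed associativity and precedence level, so every string has one parse.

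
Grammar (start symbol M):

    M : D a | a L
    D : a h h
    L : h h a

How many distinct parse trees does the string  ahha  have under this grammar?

Parse trees for ahha:
  [M [D a h h] a]
  [M a [L h h a]]

2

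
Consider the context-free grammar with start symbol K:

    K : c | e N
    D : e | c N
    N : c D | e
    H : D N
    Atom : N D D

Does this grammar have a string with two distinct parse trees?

Unambiguous

Only K, D, N are reachable from K; ignoring the rest: Restricted to the reachable nonterminals, every rule has the form A → t or A → t B, and no two rules for the same A share a first terminal. The grammar encodes a DFA — one run per string.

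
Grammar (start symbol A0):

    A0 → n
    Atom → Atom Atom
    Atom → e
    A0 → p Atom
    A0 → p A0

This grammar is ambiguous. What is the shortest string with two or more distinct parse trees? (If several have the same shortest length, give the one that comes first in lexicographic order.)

p e e e

length 1: no string has ≥2 trees
length 2: no string has ≥2 trees
length 3: no string has ≥2 trees
length 4: p e e e has 2 parse trees

Two derivations of p e e e:
  A0 ⇒ p Atom ⇒ p Atom Atom ⇒ p Atom Atom Atom ⇒ p e Atom Atom ⇒ p e e Atom ⇒ p e e e
  A0 ⇒ p Atom ⇒ p Atom Atom ⇒ p e Atom ⇒ p e Atom Atom ⇒ p e e Atom ⇒ p e e e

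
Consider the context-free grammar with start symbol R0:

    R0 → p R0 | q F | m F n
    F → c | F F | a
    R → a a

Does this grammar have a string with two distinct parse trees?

Ambiguous

Witness: q a a a

Derivation 1: R0 ⇒ q F ⇒ q F F ⇒ q F F F ⇒ q a F F ⇒ q a a F ⇒ q a a a
Derivation 2: R0 ⇒ q F ⇒ q F F ⇒ q a F ⇒ q a F F ⇒ q a a F ⇒ q a a a

Two distinct leftmost derivations for the same string.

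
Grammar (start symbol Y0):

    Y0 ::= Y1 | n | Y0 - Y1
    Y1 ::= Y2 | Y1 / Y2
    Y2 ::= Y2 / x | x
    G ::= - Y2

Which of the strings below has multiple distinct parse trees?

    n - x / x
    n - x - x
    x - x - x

n - x / x: 2 trees
n - x - x: 1 tree
x - x - x: 1 tree

n - x / x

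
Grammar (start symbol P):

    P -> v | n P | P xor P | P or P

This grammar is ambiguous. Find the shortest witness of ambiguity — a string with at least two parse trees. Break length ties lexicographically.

n v or v

length 1: no string has ≥2 trees
length 2: no string has ≥2 trees
length 3: no string has ≥2 trees
length 4: n v or v has 2 parse trees

Two derivations of n v or v:
  P ⇒ n P ⇒ n P or P ⇒ n v or P ⇒ n v or v
  P ⇒ P or P ⇒ n P or P ⇒ n v or P ⇒ n v or v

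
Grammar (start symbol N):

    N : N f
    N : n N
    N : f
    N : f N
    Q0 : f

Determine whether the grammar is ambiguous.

Witness: f f

Derivation 1: N ⇒ N f ⇒ f f
Derivation 2: N ⇒ f N ⇒ f f

Two distinct leftmost derivations for the same string.

Ambiguous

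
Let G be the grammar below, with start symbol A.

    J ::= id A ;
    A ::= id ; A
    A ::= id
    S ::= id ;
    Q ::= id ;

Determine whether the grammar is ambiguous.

Only A is reachable from A; ignoring the rest: Right-recursive list with a separator: after each atom, whether the separator follows determines the rule. One parse per string.

Unambiguous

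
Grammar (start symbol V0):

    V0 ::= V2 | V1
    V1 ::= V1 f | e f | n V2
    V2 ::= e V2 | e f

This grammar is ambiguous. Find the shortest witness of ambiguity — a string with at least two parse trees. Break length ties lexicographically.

e f

length 2: e f has 2 parse trees

Two derivations of e f:
  V0 ⇒ V2 ⇒ e f
  V0 ⇒ V1 ⇒ e f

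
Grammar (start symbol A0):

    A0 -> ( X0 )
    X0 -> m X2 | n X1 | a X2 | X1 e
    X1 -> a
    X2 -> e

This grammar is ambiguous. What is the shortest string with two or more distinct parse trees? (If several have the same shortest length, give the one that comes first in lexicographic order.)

( a e )

length 4: ( a e ) has 2 parse trees

Two derivations of ( a e ):
  A0 ⇒ ( X0 ) ⇒ ( a X2 ) ⇒ ( a e )
  A0 ⇒ ( X0 ) ⇒ ( X1 e ) ⇒ ( a e )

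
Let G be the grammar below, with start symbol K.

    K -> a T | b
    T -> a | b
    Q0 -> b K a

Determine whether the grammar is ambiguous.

Unambiguous

Only K, T are reachable from K; ignoring the rest: The reachable rules are right-linear with at most one rule per (nonterminal, next-terminal) pair. Each input token forces the next rule, so parsing is deterministic.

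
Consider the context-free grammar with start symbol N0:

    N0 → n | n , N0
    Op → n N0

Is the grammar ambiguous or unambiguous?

Unambiguous

Only N0 is reachable from N0; ignoring the rest: The reachable grammar is A → atom sep A | atom. Each atom is followed by either the separator (recurse) or end-of-string (stop) — no choice point.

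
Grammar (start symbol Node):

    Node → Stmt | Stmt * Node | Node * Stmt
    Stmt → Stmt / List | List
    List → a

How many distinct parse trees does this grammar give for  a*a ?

Parse trees for a*a:
  [Node [Stmt [List a]] * [Node [Stmt [List a]]]]
  [Node [Node [Stmt [List a]]] * [Stmt [List a]]]

2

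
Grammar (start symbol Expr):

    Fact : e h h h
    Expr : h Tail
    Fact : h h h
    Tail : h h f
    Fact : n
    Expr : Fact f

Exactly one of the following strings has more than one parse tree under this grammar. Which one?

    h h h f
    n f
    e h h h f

h h h f

h h h f: 2 trees
n f: 1 tree
e h h h f: 1 tree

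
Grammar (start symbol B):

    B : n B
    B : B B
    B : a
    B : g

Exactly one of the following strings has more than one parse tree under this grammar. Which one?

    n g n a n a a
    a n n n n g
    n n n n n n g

n g n a n a a

n g n a n a a: 30 trees
a n n n n g: 1 tree
n n n n n n g: 1 tree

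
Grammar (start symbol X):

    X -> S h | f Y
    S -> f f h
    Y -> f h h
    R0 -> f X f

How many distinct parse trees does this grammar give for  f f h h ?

2

Parse trees for f f h h:
  [X [S f f h] h]
  [X f [Y f h h]]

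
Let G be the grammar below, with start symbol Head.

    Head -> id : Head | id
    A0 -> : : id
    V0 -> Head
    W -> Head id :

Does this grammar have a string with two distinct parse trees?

Unambiguous

(A0, V0, W are unreachable from Head, so their rules don't affect L(Head).) The reachable grammar is A → atom sep A | atom. Each atom is followed by either the separator (recurse) or end-of-string (stop) — no choice point.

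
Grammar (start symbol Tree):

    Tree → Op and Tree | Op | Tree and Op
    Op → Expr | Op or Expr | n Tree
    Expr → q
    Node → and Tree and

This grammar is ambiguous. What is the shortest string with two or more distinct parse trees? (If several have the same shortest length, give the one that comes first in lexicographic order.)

length 1: no string has ≥2 trees
length 2: no string has ≥2 trees
length 3: q and q has 2 parse trees

Two derivations of q and q:
  Tree ⇒ Op and Tree ⇒ Expr and Tree ⇒ q and Tree ⇒ q and Op ⇒ q and Expr ⇒ q and q
  Tree ⇒ Tree and Op ⇒ Op and Op ⇒ Expr and Op ⇒ q and Op ⇒ q and Expr ⇒ q and q

q and q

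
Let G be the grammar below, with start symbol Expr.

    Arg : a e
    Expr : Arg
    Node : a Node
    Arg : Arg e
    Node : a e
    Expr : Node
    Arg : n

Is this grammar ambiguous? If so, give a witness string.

Ambiguous

Witness: a e

Derivation 1: Expr ⇒ Arg ⇒ a e
Derivation 2: Expr ⇒ Node ⇒ a e

Two distinct leftmost derivations for the same string.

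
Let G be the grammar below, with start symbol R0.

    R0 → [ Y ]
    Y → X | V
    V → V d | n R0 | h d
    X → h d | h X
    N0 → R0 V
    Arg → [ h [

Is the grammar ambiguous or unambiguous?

Witness: [ h d ]

Derivation 1: R0 ⇒ [ Y ] ⇒ [ X ] ⇒ [ h d ]
Derivation 2: R0 ⇒ [ Y ] ⇒ [ V ] ⇒ [ h d ]

Two distinct leftmost derivations for the same string.

Ambiguous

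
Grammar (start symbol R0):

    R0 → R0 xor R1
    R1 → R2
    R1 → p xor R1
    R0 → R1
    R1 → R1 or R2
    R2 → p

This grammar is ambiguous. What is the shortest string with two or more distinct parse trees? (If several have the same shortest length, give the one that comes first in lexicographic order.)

length 1: no string has ≥2 trees
length 3: p xor p has 2 parse trees

Two derivations of p xor p:
  R0 ⇒ R0 xor R1 ⇒ R1 xor R1 ⇒ R2 xor R1 ⇒ p xor R1 ⇒ p xor R2 ⇒ p xor p
  R0 ⇒ R1 ⇒ p xor R1 ⇒ p xor R2 ⇒ p xor p

p xor p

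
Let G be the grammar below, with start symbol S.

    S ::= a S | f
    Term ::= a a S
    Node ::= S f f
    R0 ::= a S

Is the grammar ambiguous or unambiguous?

(Term, Node, R0 are unreachable from S, so their rules don't affect L(S).) The reachable rules are right-linear with at most one rule per (nonterminal, next-terminal) pair. Each input token forces the next rule, so parsing is deterministic.

Unambiguous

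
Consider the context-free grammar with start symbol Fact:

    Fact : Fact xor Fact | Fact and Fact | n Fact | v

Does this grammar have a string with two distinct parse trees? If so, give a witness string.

Witness: n v and v

Derivation 1: Fact ⇒ Fact and Fact ⇒ n Fact and Fact ⇒ n v and Fact ⇒ n v and v
Derivation 2: Fact ⇒ n Fact ⇒ n Fact and Fact ⇒ n v and Fact ⇒ n v and v

Two distinct leftmost derivations for the same string.

Ambiguous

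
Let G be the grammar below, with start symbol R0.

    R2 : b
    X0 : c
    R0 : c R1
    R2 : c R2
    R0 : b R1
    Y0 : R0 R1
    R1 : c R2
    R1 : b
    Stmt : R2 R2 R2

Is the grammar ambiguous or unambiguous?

Unambiguous

Only R0, R1, R2 are reachable from R0; ignoring the rest: Restricted to the reachable nonterminals, every rule has the form A → t or A → t B, and no two rules for the same A share a first terminal. The grammar encodes a DFA — one run per string.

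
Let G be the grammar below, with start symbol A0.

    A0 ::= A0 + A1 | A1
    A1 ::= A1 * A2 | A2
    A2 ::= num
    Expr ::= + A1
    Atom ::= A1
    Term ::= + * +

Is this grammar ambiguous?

Unambiguous

(Expr, Atom, Term are unreachable from A0, so their rules don't affect L(A0).) This is a standard precedence ladder (A0 over A1 over A2), with each level left-recursive on its own operator ('+' at A0, '*' at A1). That structure is LR(1), hence unambiguous.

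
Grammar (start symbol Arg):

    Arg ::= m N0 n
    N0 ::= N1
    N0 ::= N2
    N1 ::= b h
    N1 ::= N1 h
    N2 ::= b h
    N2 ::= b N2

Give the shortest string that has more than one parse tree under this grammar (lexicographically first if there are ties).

m b h n

length 4: m b h n has 2 parse trees

Two derivations of m b h n:
  Arg ⇒ m N0 n ⇒ m N1 n ⇒ m b h n
  Arg ⇒ m N0 n ⇒ m N2 n ⇒ m b h n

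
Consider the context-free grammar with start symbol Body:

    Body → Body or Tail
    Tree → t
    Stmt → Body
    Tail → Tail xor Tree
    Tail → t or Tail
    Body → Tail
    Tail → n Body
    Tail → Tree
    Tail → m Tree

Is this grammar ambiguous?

Ambiguous

Witness: t or t

Derivation 1: Body ⇒ Body or Tail ⇒ Tail or Tail ⇒ Tree or Tail ⇒ t or Tail ⇒ t or Tree ⇒ t or t
Derivation 2: Body ⇒ Tail ⇒ t or Tail ⇒ t or Tree ⇒ t or t

Two distinct leftmost derivations for the same string.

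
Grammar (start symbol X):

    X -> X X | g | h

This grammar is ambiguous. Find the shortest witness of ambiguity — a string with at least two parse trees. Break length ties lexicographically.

g g g

length 1: no string has ≥2 trees
length 2: no string has ≥2 trees
length 3: g g g has 2 parse trees

Two derivations of g g g:
  X ⇒ X X ⇒ X X X ⇒ g X X ⇒ g g X ⇒ g g g
  X ⇒ X X ⇒ g X ⇒ g X X ⇒ g g X ⇒ g g g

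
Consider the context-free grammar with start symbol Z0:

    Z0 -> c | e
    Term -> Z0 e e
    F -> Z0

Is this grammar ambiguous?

Unambiguous

Only Z0 is reachable from Z0; ignoring the rest: The reachable rules are right-linear with at most one rule per (nonterminal, next-terminal) pair. Each input token forces the next rule, so parsing is deterministic.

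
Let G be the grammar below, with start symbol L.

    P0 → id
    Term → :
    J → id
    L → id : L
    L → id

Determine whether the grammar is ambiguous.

(P0, Term, J are unreachable from L, so their rules don't affect L(L).) The reachable grammar is A → atom sep A | atom. Each atom is followed by either the separator (recurse) or end-of-string (stop) — no choice point.

Unambiguous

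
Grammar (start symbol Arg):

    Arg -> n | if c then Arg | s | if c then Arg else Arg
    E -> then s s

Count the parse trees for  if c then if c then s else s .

2

Parse trees for if c then if c then s else s:
  [Arg if c then [Arg if c then [Arg s] else [Arg s]]]
  [Arg if c then [Arg if c then [Arg s]] else [Arg s]]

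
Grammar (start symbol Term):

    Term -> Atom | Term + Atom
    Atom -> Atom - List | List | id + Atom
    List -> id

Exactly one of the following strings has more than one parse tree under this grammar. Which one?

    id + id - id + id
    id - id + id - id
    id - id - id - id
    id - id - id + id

id + id - id + id: 3 trees
id - id + id - id: 1 tree
id - id - id - id: 1 tree
id - id - id + id: 1 tree

id + id - id + id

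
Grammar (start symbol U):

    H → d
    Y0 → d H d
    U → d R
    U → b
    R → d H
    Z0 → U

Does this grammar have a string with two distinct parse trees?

Only U, R, H are reachable from U; ignoring the rest: Restricted to the reachable nonterminals, every rule has the form A → t or A → t B, and no two rules for the same A share a first terminal. The grammar encodes a DFA — one run per string.

Unambiguous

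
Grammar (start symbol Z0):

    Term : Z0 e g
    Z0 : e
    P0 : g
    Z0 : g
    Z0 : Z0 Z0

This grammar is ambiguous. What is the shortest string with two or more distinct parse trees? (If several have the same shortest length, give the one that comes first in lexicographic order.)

e e e

length 1: no string has ≥2 trees
length 2: no string has ≥2 trees
length 3: e e e has 2 parse trees

Two derivations of e e e:
  Z0 ⇒ Z0 Z0 ⇒ e Z0 ⇒ e Z0 Z0 ⇒ e e Z0 ⇒ e e e
  Z0 ⇒ Z0 Z0 ⇒ Z0 Z0 Z0 ⇒ e Z0 Z0 ⇒ e e Z0 ⇒ e e e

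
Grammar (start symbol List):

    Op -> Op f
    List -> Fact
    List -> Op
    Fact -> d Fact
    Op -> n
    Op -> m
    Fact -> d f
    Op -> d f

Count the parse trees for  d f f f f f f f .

Parse trees for d f f f f f f f:
  [List [Op [Op [Op [Op [Op [Op [Op d f] f] f] f] f] f] f]]

1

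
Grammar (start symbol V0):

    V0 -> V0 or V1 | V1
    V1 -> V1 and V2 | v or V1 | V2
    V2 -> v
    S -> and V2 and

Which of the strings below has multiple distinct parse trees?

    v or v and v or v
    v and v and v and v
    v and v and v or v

v or v and v or v

v or v and v or v: 3 trees
v and v and v and v: 1 tree
v and v and v or v: 1 tree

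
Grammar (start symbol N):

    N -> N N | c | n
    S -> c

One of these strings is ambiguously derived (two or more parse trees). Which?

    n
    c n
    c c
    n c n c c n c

n c n c c n c

n: 1 tree
c n: 1 tree
c c: 1 tree
n c n c c n c: 132 trees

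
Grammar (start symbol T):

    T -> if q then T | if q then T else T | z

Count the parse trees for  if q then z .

1

Parse trees for if q then z:
  [T if q then [T z]]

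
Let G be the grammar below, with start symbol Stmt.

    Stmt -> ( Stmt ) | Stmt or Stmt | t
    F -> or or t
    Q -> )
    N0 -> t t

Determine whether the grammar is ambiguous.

Witness: t or t or t

Derivation 1: Stmt ⇒ Stmt or Stmt ⇒ Stmt or Stmt or Stmt ⇒ t or Stmt or Stmt ⇒ t or t or Stmt ⇒ t or t or t
Derivation 2: Stmt ⇒ Stmt or Stmt ⇒ t or Stmt ⇒ t or Stmt or Stmt ⇒ t or t or Stmt ⇒ t or t or t

Two distinct leftmost derivations for the same string.

Ambiguous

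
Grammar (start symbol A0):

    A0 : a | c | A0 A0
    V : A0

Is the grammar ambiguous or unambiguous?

Ambiguous

Witness: a a a

Derivation 1: A0 ⇒ A0 A0 ⇒ a A0 ⇒ a A0 A0 ⇒ a a A0 ⇒ a a a
Derivation 2: A0 ⇒ A0 A0 ⇒ A0 A0 A0 ⇒ a A0 A0 ⇒ a a A0 ⇒ a a a

Two distinct leftmost derivations for the same string.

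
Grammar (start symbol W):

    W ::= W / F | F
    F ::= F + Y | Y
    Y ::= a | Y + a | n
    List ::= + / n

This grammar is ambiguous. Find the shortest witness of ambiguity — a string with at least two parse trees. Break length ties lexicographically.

a + a

length 1: no string has ≥2 trees
length 3: a + a has 2 parse trees

Two derivations of a + a:
  W ⇒ F ⇒ F + Y ⇒ Y + Y ⇒ a + Y ⇒ a + a
  W ⇒ F ⇒ Y ⇒ Y + a ⇒ a + a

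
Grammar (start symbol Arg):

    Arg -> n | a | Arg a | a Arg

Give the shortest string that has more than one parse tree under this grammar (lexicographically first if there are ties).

length 1: no string has ≥2 trees
length 2: a a has 2 parse trees

Two derivations of a a:
  Arg ⇒ Arg a ⇒ a a
  Arg ⇒ a Arg ⇒ a a

a a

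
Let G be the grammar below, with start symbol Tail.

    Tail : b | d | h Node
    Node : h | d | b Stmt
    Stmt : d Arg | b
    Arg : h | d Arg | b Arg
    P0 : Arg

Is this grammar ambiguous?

Unambiguous

Only Tail, Node, Stmt, Arg are reachable from Tail; ignoring the rest: Restricted to the reachable nonterminals, every rule has the form A → t or A → t B, and no two rules for the same A share a first terminal. The grammar encodes a DFA — one run per string.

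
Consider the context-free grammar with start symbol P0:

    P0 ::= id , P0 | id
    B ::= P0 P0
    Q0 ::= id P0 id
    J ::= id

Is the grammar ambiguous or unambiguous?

(B, Q0, J are unreachable from P0, so their rules don't affect L(P0).) The reachable grammar is A → atom sep A | atom. Each atom is followed by either the separator (recurse) or end-of-string (stop) — no choice point.

Unambiguous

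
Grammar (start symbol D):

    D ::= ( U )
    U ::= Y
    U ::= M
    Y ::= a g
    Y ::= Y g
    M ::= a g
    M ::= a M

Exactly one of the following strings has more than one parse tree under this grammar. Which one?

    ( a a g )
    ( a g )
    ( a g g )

( a g )

( a a g ): 1 tree
( a g ): 2 trees
( a g g ): 1 tree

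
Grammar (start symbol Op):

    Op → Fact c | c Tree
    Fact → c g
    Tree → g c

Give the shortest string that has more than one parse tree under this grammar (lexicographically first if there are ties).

c g c

length 3: c g c has 2 parse trees

Two derivations of c g c:
  Op ⇒ Fact c ⇒ c g c
  Op ⇒ c Tree ⇒ c g c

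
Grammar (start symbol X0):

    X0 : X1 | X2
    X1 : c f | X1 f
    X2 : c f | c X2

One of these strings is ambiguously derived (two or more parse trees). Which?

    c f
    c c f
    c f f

c f

c f: 2 trees
c c f: 1 tree
c f f: 1 tree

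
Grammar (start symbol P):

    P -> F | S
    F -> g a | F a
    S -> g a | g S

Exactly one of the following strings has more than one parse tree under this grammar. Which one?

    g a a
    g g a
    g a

g a

g a a: 1 tree
g g a: 1 tree
g a: 2 trees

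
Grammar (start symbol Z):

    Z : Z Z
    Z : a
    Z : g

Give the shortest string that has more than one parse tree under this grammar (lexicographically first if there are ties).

a a a

length 1: no string has ≥2 trees
length 2: no string has ≥2 trees
length 3: a a a has 2 parse trees

Two derivations of a a a:
  Z ⇒ Z Z ⇒ Z Z Z ⇒ a Z Z ⇒ a a Z ⇒ a a a
  Z ⇒ Z Z ⇒ a Z ⇒ a Z Z ⇒ a a Z ⇒ a a a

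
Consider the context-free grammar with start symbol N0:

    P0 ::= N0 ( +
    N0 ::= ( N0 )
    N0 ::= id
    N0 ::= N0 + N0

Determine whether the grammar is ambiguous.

Witness: id + id + id

Derivation 1: N0 ⇒ N0 + N0 ⇒ id + N0 ⇒ id + N0 + N0 ⇒ id + id + N0 ⇒ id + id + id
Derivation 2: N0 ⇒ N0 + N0 ⇒ N0 + N0 + N0 ⇒ id + N0 + N0 ⇒ id + id + N0 ⇒ id + id + id

Two distinct leftmost derivations for the same string.

Ambiguous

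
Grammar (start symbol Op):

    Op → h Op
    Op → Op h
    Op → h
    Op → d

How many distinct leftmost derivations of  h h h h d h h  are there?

15

Parse trees for h h h h d h h (showing first 6 of 15):
  [Op h [Op h [Op h [Op h [Op [Op [Op d] h] h]]]]]
  [Op h [Op h [Op h [Op [Op h [Op [Op d] h]] h]]]]
  [Op h [Op h [Op h [Op [Op [Op h [Op d]] h] h]]]]
  [Op h [Op h [Op [Op h [Op h [Op [Op d] h]]] h]]]
  [Op h [Op h [Op [Op h [Op [Op h [Op d]] h]] h]]]
  [Op h [Op h [Op [Op [Op h [Op h [Op d]]] h] h]]]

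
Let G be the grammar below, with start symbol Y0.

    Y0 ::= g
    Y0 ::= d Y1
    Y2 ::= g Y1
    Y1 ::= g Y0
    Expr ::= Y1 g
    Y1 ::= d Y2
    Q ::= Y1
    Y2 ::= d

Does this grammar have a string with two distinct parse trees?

Unambiguous

(Q, Expr are unreachable from Y0, so their rules don't affect L(Y0).) The reachable rules are right-linear with at most one rule per (nonterminal, next-terminal) pair. Each input token forces the next rule, so parsing is deterministic.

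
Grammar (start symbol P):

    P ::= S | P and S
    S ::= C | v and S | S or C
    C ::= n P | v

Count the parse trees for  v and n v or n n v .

5

Parse trees for v and n v or n n v:
  [P [S v and [S [C n [P [S [S [C v]] or [C n [P [S [C n [P [S [C v]]]]]]]]]]]]]
  [P [S v and [S [S [C n [P [S [C v]]]]] or [C n [P [S [C n [P [S [C v]]]]]]]]]]
  [P [S [S v and [S [C n [P [S [C v]]]]]] or [C n [P [S [C n [P [S [C v]]]]]]]]]
  [P [P [S [C v]]] and [S [C n [P [S [S [C v]] or [C n [P [S [C n [P [S [C v]]]]]]]]]]]]
  [P [P [S [C v]]] and [S [S [C n [P [S [C v]]]]] or [C n [P [S [C n [P [S [C v]]]]]]]]]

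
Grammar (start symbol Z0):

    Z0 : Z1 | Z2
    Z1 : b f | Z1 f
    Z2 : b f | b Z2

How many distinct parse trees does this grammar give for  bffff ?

Parse trees for bffff:
  [Z0 [Z1 [Z1 [Z1 [Z1 b f] f] f] f]]

1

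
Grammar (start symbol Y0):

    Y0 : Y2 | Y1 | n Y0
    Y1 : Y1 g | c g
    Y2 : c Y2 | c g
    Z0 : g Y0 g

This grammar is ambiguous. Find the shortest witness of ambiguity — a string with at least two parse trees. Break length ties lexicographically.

c g

length 2: c g has 2 parse trees

Two derivations of c g:
  Y0 ⇒ Y2 ⇒ c g
  Y0 ⇒ Y1 ⇒ c g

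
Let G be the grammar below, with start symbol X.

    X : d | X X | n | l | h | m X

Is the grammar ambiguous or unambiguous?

Witness: d d d

Derivation 1: X ⇒ X X ⇒ d X ⇒ d X X ⇒ d d X ⇒ d d d
Derivation 2: X ⇒ X X ⇒ X X X ⇒ d X X ⇒ d d X ⇒ d d d

Two distinct leftmost derivations for the same string.

Ambiguous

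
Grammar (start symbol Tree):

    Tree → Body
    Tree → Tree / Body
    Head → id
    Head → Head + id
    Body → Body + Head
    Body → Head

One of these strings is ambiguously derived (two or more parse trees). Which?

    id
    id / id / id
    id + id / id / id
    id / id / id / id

id: 1 tree
id / id / id: 1 tree
id + id / id / id: 2 trees
id / id / id / id: 1 tree

id + id / id / id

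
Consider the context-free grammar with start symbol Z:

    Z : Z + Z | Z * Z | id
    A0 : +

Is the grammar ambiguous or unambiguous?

Witness: id * id * id

Derivation 1: Z ⇒ Z * Z ⇒ Z * Z * Z ⇒ id * Z * Z ⇒ id * id * Z ⇒ id * id * id
Derivation 2: Z ⇒ Z * Z ⇒ id * Z ⇒ id * Z * Z ⇒ id * id * Z ⇒ id * id * id

Two distinct leftmost derivations for the same string.

Ambiguous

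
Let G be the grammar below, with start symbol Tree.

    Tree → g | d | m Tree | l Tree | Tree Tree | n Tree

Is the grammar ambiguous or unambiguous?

Ambiguous

Witness: d d d

Derivation 1: Tree ⇒ Tree Tree ⇒ d Tree ⇒ d Tree Tree ⇒ d d Tree ⇒ d d d
Derivation 2: Tree ⇒ Tree Tree ⇒ Tree Tree Tree ⇒ d Tree Tree ⇒ d d Tree ⇒ d d d

Two distinct leftmost derivations for the same string.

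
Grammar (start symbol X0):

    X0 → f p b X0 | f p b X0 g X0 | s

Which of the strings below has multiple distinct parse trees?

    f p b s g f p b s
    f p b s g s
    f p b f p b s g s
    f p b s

f p b s g f p b s: 1 tree
f p b s g s: 1 tree
f p b f p b s g s: 2 trees
f p b s: 1 tree

f p b f p b s g s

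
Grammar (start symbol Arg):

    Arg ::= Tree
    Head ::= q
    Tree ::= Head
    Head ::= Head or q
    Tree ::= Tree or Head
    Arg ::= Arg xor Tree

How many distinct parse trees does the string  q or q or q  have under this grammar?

Parse trees for q or q or q:
  [Arg [Tree [Head [Head [Head q] or q] or q]]]
  [Arg [Tree [Tree [Head q]] or [Head [Head q] or q]]]
  [Arg [Tree [Tree [Head [Head q] or q]] or [Head q]]]
  [Arg [Tree [Tree [Tree [Head q]] or [Head q]] or [Head q]]]

4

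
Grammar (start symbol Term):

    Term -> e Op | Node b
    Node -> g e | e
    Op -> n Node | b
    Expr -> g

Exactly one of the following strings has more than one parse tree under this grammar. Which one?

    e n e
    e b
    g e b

e b

e n e: 1 tree
e b: 2 trees
g e b: 1 tree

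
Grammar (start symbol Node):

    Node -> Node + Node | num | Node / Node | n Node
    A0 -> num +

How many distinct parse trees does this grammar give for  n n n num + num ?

Parse trees for n n n num + num:
  [Node [Node n [Node n [Node n [Node num]]]] + [Node num]]
  [Node n [Node [Node n [Node n [Node num]]] + [Node num]]]
  [Node n [Node n [Node [Node n [Node num]] + [Node num]]]]
  [Node n [Node n [Node n [Node [Node num] + [Node num]]]]]

4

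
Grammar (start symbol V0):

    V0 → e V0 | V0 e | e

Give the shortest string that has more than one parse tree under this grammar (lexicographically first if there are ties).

length 1: no string has ≥2 trees
length 2: e e has 2 parse trees

Two derivations of e e:
  V0 ⇒ e V0 ⇒ e e
  V0 ⇒ V0 e ⇒ e e

e e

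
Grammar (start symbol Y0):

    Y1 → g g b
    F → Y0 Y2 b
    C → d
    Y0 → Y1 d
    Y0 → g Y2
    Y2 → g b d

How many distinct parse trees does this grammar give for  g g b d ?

Parse trees for g g b d:
  [Y0 [Y1 g g b] d]
  [Y0 g [Y2 g b d]]

2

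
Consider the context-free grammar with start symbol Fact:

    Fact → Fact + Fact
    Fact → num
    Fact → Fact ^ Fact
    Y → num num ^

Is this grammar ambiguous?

Ambiguous

Witness: num + num + num

Derivation 1: Fact ⇒ Fact + Fact ⇒ Fact + Fact + Fact ⇒ num + Fact + Fact ⇒ num + num + Fact ⇒ num + num + num
Derivation 2: Fact ⇒ Fact + Fact ⇒ num + Fact ⇒ num + Fact + Fact ⇒ num + num + Fact ⇒ num + num + num

Two distinct leftmost derivations for the same string.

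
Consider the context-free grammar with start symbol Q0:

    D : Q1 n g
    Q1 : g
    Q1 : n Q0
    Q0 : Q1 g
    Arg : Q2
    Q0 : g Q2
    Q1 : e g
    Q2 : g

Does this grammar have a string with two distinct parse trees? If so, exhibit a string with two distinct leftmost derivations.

Ambiguous

Witness: g g

Derivation 1: Q0 ⇒ Q1 g ⇒ g g
Derivation 2: Q0 ⇒ g Q2 ⇒ g g

Two distinct leftmost derivations for the same string.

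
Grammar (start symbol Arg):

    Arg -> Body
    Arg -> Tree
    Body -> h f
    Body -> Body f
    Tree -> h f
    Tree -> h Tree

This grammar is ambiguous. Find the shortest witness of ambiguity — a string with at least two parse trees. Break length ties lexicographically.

length 2: h f has 2 parse trees

Two derivations of h f:
  Arg ⇒ Body ⇒ h f
  Arg ⇒ Tree ⇒ h f

h f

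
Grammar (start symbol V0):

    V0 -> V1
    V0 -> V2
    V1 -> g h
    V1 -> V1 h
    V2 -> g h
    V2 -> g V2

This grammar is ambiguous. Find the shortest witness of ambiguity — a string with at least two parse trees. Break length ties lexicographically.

length 2: g h has 2 parse trees

Two derivations of g h:
  V0 ⇒ V1 ⇒ g h
  V0 ⇒ V2 ⇒ g h

g h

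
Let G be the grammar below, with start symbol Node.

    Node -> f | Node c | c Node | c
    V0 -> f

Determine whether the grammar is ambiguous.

Witness: c c

Derivation 1: Node ⇒ Node c ⇒ c c
Derivation 2: Node ⇒ c Node ⇒ c c

Two distinct leftmost derivations for the same string.

Ambiguous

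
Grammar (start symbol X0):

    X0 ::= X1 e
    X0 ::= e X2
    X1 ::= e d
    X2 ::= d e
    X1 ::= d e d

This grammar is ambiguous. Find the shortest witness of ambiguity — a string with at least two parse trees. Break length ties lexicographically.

length 3: e d e has 2 parse trees

Two derivations of e d e:
  X0 ⇒ X1 e ⇒ e d e
  X0 ⇒ e X2 ⇒ e d e

e d e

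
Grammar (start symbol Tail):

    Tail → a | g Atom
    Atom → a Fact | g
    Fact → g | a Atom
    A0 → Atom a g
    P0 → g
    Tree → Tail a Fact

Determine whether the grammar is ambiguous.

Unambiguous

Only Tail, Atom, Fact are reachable from Tail; ignoring the rest: The reachable rules are right-linear with at most one rule per (nonterminal, next-terminal) pair. Each input token forces the next rule, so parsing is deterministic.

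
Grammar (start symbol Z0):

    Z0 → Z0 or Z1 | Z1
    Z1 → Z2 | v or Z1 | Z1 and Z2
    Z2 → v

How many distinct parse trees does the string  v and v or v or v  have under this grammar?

Parse trees for v and v or v or v:
  [Z0 [Z0 [Z1 [Z1 [Z2 v]] and [Z2 v]]] or [Z1 v or [Z1 [Z2 v]]]]
  [Z0 [Z0 [Z0 [Z1 [Z1 [Z2 v]] and [Z2 v]]] or [Z1 [Z2 v]]] or [Z1 [Z2 v]]]

2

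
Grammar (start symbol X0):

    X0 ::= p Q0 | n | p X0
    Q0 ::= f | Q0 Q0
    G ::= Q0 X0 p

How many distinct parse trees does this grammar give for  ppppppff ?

1

Parse trees for ppppppff:
  [X0 p [X0 p [X0 p [X0 p [X0 p [X0 p [Q0 [Q0 f] [Q0 f]]]]]]]]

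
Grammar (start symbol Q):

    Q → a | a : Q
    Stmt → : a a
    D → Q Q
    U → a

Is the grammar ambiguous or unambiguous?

(Stmt, D, U are unreachable from Q, so their rules don't affect L(Q).) Right-recursive list with a separator: after each atom, whether the separator follows determines the rule. One parse per string.

Unambiguous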